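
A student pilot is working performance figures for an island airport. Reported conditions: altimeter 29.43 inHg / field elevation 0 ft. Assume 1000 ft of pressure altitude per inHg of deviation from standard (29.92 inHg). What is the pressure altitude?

Pressure correction = (29.92 − 29.43) × 1000 = +490 ft.
Pressure altitude = 0 + (+490) = 490 ft.

490 ft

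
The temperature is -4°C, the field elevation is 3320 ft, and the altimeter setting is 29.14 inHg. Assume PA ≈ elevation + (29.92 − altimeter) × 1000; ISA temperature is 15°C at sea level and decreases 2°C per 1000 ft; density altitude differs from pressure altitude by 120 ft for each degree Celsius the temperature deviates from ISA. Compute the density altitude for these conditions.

2804 ft

Pressure altitude = 3320 + (29.92 − 29.14) × 1000 = 3320 + (+780) = 4100 ft.
ISA temperature at 4100 ft = 15 − 2 × (4100/1000) = 6.8°C.
ISA deviation = -4 − 6.8 = -10.8°C.
Density altitude = 4100 + 120 × (-10.8) = 2804 ft.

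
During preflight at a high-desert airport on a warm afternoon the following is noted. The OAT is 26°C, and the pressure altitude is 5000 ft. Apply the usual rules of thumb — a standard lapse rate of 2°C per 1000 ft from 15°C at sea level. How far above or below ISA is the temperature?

ISA temperature at 5000 ft = 15 − 2 × (5000/1000) = 5°C.
Deviation = OAT − ISA = 26 − 5 = +21°C.

ISA+21°C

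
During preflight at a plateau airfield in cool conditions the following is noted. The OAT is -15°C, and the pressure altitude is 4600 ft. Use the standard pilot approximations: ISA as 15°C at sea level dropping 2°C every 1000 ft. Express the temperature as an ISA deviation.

ISA temperature at 4600 ft = 15 − 2 × (4600/1000) = 5.8°C.
Deviation = OAT − ISA = -15 − 5.8 = -20.8°C.

ISA-20.8°C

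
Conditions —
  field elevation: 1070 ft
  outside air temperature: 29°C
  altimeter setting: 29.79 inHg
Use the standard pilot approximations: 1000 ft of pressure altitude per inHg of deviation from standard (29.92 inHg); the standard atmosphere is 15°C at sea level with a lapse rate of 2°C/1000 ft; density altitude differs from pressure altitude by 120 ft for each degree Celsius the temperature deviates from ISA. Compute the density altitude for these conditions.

3168 ft

Pressure altitude = 1070 + (29.92 − 29.79) × 1000 = 1070 + (+130) = 1200 ft.
ISA temperature at 1200 ft = 15 − 2 × (1200/1000) = 12.6°C.
ISA deviation = 29 − 12.6 = +16.4°C.
Density altitude = 1200 + 120 × (16.4) = 3168 ft.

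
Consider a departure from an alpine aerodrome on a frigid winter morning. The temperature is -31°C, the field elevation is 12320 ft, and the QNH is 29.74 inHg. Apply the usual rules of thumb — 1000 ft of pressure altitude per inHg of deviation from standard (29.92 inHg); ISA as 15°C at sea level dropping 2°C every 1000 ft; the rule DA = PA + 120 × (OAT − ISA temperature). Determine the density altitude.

Pressure altitude = 12320 + (29.92 − 29.74) × 1000 = 12320 + (+180) = 12500 ft.
ISA temperature at 12500 ft = 15 − 2 × (12500/1000) = -10°C.
ISA deviation = -31 − (-10) = -21°C.
Density altitude = 12500 + 120 × (-21) = 9980 ft.

9980 ft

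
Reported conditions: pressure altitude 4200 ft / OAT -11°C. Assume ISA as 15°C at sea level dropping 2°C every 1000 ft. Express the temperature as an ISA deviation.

ISA temperature at 4200 ft = 15 − 2 × (4200/1000) = 6.6°C.
Deviation = OAT − ISA = -11 − 6.6 = -17.6°C.

ISA-17.6°C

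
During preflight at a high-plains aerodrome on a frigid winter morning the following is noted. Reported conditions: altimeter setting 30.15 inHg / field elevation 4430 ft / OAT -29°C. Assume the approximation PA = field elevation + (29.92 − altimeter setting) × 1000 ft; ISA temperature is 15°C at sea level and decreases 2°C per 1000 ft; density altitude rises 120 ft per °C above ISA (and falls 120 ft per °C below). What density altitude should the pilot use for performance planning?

-72 ft

Pressure altitude = 4430 + (29.92 − 30.15) × 1000 = 4430 + (-230) = 4200 ft.
ISA temperature at 4200 ft = 15 − 2 × (4200/1000) = 6.6°C.
ISA deviation = -29 − 6.6 = -35.6°C.
Density altitude = 4200 + 120 × (-35.6) = -72 ft.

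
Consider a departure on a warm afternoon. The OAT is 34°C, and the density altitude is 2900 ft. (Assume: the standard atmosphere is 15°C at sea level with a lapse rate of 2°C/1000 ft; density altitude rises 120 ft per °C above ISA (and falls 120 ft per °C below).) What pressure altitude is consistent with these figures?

500 ft

DA = PA + 120 × (OAT − (15 − 2·PA/1000)) = PA + 120·OAT − 1800 + 0.24·PA = 1.24·PA + 120·OAT − 1800.
So 1.24·PA = 2900 − 120 × 34 + 1800 = 620.
PA = 620 / 1.24 = 500 ft.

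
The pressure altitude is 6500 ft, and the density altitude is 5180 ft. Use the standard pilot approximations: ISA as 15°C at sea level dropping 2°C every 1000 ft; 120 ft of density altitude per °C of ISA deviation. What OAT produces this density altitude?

Density altitude − pressure altitude = 5180 − 6500 = -1320 ft.
At 120 ft/°C that is an ISA deviation of -1320/120 = -11°C.
ISA temperature at 6500 ft = 15 − 2 × (6500/1000) = 2°C.
OAT = ISA + deviation = 2 + (-11) = -9°C.

-9°C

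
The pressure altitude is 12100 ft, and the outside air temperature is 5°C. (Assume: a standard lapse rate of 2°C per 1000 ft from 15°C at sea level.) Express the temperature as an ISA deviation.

ISA temperature at 12100 ft = 15 − 2 × (12100/1000) = -9.2°C.
Deviation = OAT − ISA = 5 − (-9.2) = +14.2°C.

ISA+14.2°C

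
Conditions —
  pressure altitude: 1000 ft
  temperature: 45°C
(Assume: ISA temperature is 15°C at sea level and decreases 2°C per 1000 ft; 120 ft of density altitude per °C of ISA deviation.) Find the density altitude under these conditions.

4840 ft

ISA temperature at 1000 ft = 15 − 2 × (1000/1000) = 13°C.
ISA deviation = 45 − 13 = +32°C.
Density altitude = 1000 + 120 × (32) = 1000 + (+3840) = 4840 ft.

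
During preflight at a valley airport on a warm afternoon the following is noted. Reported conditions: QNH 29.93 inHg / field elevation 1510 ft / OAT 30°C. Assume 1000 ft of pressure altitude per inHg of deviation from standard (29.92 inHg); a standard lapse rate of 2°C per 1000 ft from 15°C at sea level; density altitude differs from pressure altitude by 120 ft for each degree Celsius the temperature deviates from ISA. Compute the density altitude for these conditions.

3660 ft

Pressure altitude = 1510 + (29.92 − 29.93) × 1000 = 1510 + (-10) = 1500 ft.
ISA temperature at 1500 ft = 15 − 2 × (1500/1000) = 12°C.
ISA deviation = 30 − 12 = +18°C.
Density altitude = 1500 + 120 × (18) = 3660 ft.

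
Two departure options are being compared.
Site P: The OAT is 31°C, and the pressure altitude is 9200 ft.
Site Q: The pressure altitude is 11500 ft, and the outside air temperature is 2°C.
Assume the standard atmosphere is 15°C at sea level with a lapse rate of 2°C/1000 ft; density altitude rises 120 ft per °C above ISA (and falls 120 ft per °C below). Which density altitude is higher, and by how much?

Site P by 628 ft

Site P: ISA temp = -3.4°C, deviation +34.4°C, DA = 9200 + 120 × 34.4 = 13328 ft.
Site Q: ISA temp = -8°C, deviation +10°C, DA = 11500 + 120 × 10 = 12700 ft.
Site P is higher by 13328 − 12700 = 628 ft.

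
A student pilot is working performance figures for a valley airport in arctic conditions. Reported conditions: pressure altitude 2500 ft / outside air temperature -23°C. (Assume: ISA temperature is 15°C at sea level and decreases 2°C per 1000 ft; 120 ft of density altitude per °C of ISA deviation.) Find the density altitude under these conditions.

ISA temperature at 2500 ft = 15 − 2 × (2500/1000) = 10°C.
ISA deviation = -23 − 10 = -33°C.
Density altitude = 2500 + 120 × (-33) = 2500 + (-3960) = -1460 ft.

-1460 ft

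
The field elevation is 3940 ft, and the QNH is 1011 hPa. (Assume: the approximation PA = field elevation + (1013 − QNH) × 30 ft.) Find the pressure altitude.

4000 ft

Pressure correction = (1013 − 1011) × 30 = +60 ft.
Pressure altitude = 3940 + (+60) = 4000 ft.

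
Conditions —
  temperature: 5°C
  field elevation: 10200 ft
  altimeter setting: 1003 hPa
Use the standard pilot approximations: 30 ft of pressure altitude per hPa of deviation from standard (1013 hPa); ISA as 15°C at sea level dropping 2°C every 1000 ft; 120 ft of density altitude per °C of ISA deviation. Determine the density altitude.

11820 ft

Pressure altitude = 10200 + (1013 − 1003) × 30 = 10200 + (+300) = 10500 ft.
ISA temperature at 10500 ft = 15 − 2 × (10500/1000) = -6°C.
ISA deviation = 5 − (-6) = +11°C.
Density altitude = 10500 + 120 × (11) = 11820 ft.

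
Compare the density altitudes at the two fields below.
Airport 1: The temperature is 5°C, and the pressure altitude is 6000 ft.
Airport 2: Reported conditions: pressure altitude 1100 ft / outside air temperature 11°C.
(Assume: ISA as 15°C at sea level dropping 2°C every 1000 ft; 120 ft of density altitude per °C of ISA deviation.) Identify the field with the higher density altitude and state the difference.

Airport 1: ISA temp = 3°C, deviation +2°C, DA = 6000 + 120 × 2 = 6240 ft.
Airport 2: ISA temp = 12.8°C, deviation -1.8°C, DA = 1100 + 120 × (-1.8) = 884 ft.
Airport 1 is higher by 6240 − 884 = 5356 ft.

Airport 1 by 5356 ft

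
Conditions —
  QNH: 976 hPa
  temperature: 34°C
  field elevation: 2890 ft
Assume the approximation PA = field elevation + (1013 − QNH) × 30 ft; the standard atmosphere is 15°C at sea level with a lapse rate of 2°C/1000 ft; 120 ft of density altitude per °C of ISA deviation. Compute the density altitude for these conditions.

Pressure altitude = 2890 + (1013 − 976) × 30 = 2890 + (+1110) = 4000 ft.
ISA temperature at 4000 ft = 15 − 2 × (4000/1000) = 7°C.
ISA deviation = 34 − 7 = +27°C.
Density altitude = 4000 + 120 × (27) = 7240 ft.

7240 ft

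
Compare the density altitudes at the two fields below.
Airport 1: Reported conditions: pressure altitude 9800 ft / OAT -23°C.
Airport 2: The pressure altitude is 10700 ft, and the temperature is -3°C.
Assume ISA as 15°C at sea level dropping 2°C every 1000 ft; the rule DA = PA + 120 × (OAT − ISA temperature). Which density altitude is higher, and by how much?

Airport 2 by 3516 ft

Airport 1: ISA temp = -4.6°C, deviation -18.4°C, DA = 9800 + 120 × (-18.4) = 7592 ft.
Airport 2: ISA temp = -6.4°C, deviation +3.4°C, DA = 10700 + 120 × 3.4 = 11108 ft.
Airport 2 is higher by 11108 − 7592 = 3516 ft.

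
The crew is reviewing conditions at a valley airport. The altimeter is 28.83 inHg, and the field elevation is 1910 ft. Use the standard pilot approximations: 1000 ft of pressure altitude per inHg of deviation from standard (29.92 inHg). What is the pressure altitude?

3000 ft

Pressure correction = (29.92 − 28.83) × 1000 = +1090 ft.
Pressure altitude = 1910 + (+1090) = 3000 ft.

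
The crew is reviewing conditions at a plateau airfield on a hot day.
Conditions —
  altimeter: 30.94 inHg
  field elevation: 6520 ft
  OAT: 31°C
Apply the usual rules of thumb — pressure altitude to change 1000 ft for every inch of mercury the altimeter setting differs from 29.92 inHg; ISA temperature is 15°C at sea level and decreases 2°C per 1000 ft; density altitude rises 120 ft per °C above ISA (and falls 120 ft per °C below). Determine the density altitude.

Pressure altitude = 6520 + (29.92 − 30.94) × 1000 = 6520 + (-1020) = 5500 ft.
ISA temperature at 5500 ft = 15 − 2 × (5500/1000) = 4°C.
ISA deviation = 31 − 4 = +27°C.
Density altitude = 5500 + 120 × (27) = 8740 ft.

8740 ft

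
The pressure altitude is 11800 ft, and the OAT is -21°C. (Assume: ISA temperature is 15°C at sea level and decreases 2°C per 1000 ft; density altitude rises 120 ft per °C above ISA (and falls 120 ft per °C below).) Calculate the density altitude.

ISA temperature at 11800 ft = 15 − 2 × (11800/1000) = -8.6°C.
ISA deviation = -21 − (-8.6) = -12.4°C.
Density altitude = 11800 + 120 × (-12.4) = 11800 + (-1488) = 10312 ft.

10312 ft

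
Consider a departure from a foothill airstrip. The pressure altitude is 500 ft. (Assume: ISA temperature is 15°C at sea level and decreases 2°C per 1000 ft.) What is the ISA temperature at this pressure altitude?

ISA temperature = 15 − 2 × (500/1000) = 15 − 1 = 14°C.

14°C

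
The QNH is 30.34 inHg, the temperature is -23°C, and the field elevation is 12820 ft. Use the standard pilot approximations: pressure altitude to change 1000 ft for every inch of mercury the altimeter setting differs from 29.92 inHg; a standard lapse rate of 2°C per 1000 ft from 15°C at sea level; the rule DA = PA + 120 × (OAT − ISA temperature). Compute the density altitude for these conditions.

Pressure altitude = 12820 + (29.92 − 30.34) × 1000 = 12820 + (-420) = 12400 ft.
ISA temperature at 12400 ft = 15 − 2 × (12400/1000) = -9.8°C.
ISA deviation = -23 − (-9.8) = -13.2°C.
Density altitude = 12400 + 120 × (-13.2) = 10816 ft.

10816 ft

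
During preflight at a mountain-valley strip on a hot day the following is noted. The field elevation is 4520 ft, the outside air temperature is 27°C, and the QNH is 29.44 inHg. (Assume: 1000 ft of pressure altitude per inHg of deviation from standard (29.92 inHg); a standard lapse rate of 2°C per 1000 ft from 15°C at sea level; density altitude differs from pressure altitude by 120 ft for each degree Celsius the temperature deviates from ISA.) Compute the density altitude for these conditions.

Pressure altitude = 4520 + (29.92 − 29.44) × 1000 = 4520 + (+480) = 5000 ft.
ISA temperature at 5000 ft = 15 − 2 × (5000/1000) = 5°C.
ISA deviation = 27 − 5 = +22°C.
Density altitude = 5000 + 120 × (22) = 7640 ft.

7640 ft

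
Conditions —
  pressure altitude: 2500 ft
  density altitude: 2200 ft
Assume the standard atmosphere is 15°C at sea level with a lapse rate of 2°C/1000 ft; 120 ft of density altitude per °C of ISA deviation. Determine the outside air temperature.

Density altitude − pressure altitude = 2200 − 2500 = -300 ft.
At 120 ft/°C that is an ISA deviation of -300/120 = -2.5°C.
ISA temperature at 2500 ft = 15 − 2 × (2500/1000) = 10°C.
OAT = ISA + deviation = 10 + (-2.5) = 7.5°C.

7.5°C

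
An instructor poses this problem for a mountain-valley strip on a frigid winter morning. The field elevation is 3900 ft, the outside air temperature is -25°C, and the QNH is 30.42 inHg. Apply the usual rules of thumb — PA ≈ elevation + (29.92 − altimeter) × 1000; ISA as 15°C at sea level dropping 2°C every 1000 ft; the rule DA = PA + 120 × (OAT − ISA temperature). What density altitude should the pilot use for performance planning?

Pressure altitude = 3900 + (29.92 − 30.42) × 1000 = 3900 + (-500) = 3400 ft.
ISA temperature at 3400 ft = 15 − 2 × (3400/1000) = 8.2°C.
ISA deviation = -25 − 8.2 = -33.2°C.
Density altitude = 3400 + 120 × (-33.2) = -584 ft.

-584 ft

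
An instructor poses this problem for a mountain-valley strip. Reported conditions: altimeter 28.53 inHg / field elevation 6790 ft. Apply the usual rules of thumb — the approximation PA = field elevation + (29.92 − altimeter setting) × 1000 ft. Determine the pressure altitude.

8180 ft

Pressure correction = (29.92 − 28.53) × 1000 = +1390 ft.
Pressure altitude = 6790 + (+1390) = 8180 ft.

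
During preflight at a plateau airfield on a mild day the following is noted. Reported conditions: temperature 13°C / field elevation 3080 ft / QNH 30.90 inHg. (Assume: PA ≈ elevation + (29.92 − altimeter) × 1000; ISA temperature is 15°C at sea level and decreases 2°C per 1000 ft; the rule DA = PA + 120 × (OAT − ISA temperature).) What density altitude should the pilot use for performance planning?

Pressure altitude = 3080 + (29.92 − 30.90) × 1000 = 3080 + (-980) = 2100 ft.
ISA temperature at 2100 ft = 15 − 2 × (2100/1000) = 10.8°C.
ISA deviation = 13 − 10.8 = +2.2°C.
Density altitude = 2100 + 120 × (2.2) = 2364 ft.

2364 ft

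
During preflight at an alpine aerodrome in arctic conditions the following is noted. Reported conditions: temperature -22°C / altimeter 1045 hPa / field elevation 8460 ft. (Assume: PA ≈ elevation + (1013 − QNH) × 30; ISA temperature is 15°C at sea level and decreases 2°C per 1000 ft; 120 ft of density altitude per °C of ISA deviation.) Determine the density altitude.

Pressure altitude = 8460 + (1013 − 1045) × 30 = 8460 + (-960) = 7500 ft.
ISA temperature at 7500 ft = 15 − 2 × (7500/1000) = 0°C.
ISA deviation = -22 − 0 = -22°C.
Density altitude = 7500 + 120 × (-22) = 4860 ft.

4860 ft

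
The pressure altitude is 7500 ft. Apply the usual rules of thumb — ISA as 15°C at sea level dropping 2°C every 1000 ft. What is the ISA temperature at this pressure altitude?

0°C

ISA temperature = 15 − 2 × (7500/1000) = 15 − 15 = 0°C.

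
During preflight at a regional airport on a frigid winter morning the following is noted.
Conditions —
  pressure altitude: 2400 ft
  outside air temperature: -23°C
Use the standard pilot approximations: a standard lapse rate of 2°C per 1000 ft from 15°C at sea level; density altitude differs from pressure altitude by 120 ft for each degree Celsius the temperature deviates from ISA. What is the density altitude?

ISA temperature at 2400 ft = 15 − 2 × (2400/1000) = 10.2°C.
ISA deviation = -23 − 10.2 = -33.2°C.
Density altitude = 2400 + 120 × (-33.2) = 2400 + (-3984) = -1584 ft.

-1584 ft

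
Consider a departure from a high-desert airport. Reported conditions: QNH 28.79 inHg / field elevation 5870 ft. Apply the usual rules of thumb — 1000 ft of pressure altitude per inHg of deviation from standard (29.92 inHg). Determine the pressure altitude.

Pressure correction = (29.92 − 28.79) × 1000 = +1130 ft.
Pressure altitude = 5870 + (+1130) = 7000 ft.

7000 ft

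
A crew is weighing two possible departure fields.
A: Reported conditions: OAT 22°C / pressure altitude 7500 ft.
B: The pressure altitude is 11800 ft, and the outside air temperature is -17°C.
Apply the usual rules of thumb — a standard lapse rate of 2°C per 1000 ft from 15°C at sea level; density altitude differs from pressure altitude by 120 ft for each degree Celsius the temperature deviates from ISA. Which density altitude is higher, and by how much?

A: ISA temp = 0°C, deviation +22°C, DA = 7500 + 120 × 22 = 10140 ft.
B: ISA temp = -8.6°C, deviation -8.4°C, DA = 11800 + 120 × (-8.4) = 10792 ft.
B is higher by 10792 − 10140 = 652 ft.

B by 652 ft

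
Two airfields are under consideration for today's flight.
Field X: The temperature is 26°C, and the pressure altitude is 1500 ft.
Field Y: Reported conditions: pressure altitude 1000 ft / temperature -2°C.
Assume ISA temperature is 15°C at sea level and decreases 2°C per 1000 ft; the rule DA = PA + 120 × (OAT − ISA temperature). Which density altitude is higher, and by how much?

Field X: ISA temp = 12°C, deviation +14°C, DA = 1500 + 120 × 14 = 3180 ft.
Field Y: ISA temp = 13°C, deviation -15°C, DA = 1000 + 120 × (-15) = -800 ft.
Field X is higher by 3180 − (-800) = 3980 ft.

Field X by 3980 ft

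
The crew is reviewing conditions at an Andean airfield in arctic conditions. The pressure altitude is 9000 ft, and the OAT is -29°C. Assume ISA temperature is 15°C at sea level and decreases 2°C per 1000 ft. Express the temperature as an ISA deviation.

ISA temperature at 9000 ft = 15 − 2 × (9000/1000) = -3°C.
Deviation = OAT − ISA = -29 − (-3) = -26°C.

ISA-26°C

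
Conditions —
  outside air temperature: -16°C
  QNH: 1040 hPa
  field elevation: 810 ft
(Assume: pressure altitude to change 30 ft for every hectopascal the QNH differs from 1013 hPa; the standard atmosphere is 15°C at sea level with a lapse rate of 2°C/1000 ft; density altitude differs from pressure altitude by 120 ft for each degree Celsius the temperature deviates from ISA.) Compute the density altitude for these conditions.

Pressure altitude = 810 + (1013 − 1040) × 30 = 810 + (-810) = 0 ft.
ISA temperature at 0 ft = 15 − 2 × (0/1000) = 15°C.
ISA deviation = -16 − 15 = -31°C.
Density altitude = 0 + 120 × (-31) = -3720 ft.

-3720 ft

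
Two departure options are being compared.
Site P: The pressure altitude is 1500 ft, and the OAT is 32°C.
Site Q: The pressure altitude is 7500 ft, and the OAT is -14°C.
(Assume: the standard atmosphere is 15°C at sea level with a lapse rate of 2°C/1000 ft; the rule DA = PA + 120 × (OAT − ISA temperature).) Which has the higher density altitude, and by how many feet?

Site P: ISA temp = 12°C, deviation +20°C, DA = 1500 + 120 × 20 = 3900 ft.
Site Q: ISA temp = 0°C, deviation -14°C, DA = 7500 + 120 × (-14) = 5820 ft.
Site Q is higher by 5820 − 3900 = 1920 ft.

Site Q by 1920 ft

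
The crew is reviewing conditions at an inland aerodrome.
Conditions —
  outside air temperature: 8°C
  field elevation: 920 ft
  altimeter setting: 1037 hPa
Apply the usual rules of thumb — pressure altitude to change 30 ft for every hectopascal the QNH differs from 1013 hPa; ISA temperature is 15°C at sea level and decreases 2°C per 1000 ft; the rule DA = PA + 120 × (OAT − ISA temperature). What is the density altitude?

Pressure altitude = 920 + (1013 − 1037) × 30 = 920 + (-720) = 200 ft.
ISA temperature at 200 ft = 15 − 2 × (200/1000) = 14.6°C.
ISA deviation = 8 − 14.6 = -6.6°C.
Density altitude = 200 + 120 × (-6.6) = -592 ft.

-592 ft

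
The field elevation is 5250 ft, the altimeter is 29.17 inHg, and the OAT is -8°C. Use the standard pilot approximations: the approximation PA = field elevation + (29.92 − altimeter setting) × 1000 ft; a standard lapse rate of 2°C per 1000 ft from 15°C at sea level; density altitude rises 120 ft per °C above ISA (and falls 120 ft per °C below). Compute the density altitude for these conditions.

4680 ft

Pressure altitude = 5250 + (29.92 − 29.17) × 1000 = 5250 + (+750) = 6000 ft.
ISA temperature at 6000 ft = 15 − 2 × (6000/1000) = 3°C.
ISA deviation = -8 − 3 = -11°C.
Density altitude = 6000 + 120 × (-11) = 4680 ft.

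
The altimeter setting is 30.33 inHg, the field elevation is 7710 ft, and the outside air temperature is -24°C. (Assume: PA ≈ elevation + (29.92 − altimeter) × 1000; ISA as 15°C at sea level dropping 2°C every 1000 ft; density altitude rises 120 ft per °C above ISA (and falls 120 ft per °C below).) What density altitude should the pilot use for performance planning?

4372 ft

Pressure altitude = 7710 + (29.92 − 30.33) × 1000 = 7710 + (-410) = 7300 ft.
ISA temperature at 7300 ft = 15 − 2 × (7300/1000) = 0.4°C.
ISA deviation = -24 − 0.4 = -24.4°C.
Density altitude = 7300 + 120 × (-24.4) = 4372 ft.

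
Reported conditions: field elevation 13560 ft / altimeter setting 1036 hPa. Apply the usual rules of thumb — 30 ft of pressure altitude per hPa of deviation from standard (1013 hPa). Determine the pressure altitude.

Pressure correction = (1013 − 1036) × 30 = -690 ft.
Pressure altitude = 13560 + (-690) = 12870 ft.

12870 ft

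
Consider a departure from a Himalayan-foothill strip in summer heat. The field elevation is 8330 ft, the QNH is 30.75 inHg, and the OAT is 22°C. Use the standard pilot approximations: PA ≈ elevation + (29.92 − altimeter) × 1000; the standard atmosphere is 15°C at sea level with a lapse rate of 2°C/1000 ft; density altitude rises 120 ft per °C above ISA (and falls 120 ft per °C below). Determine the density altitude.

Pressure altitude = 8330 + (29.92 − 30.75) × 1000 = 8330 + (-830) = 7500 ft.
ISA temperature at 7500 ft = 15 − 2 × (7500/1000) = 0°C.
ISA deviation = 22 − 0 = +22°C.
Density altitude = 7500 + 120 × (22) = 10140 ft.

10140 ft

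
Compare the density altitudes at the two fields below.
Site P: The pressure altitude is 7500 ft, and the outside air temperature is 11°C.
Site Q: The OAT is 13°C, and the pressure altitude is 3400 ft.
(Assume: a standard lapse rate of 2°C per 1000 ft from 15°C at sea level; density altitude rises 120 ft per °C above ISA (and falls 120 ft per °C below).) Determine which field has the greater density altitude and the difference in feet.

Site P: ISA temp = 0°C, deviation +11°C, DA = 7500 + 120 × 11 = 8820 ft.
Site Q: ISA temp = 8.2°C, deviation +4.8°C, DA = 3400 + 120 × 4.8 = 3976 ft.
Site P is higher by 8820 − 3976 = 4844 ft.

Site P by 4844 ft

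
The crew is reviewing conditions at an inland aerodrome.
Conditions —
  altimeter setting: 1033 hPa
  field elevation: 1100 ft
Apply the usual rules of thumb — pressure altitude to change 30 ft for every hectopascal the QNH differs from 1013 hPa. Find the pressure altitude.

500 ft

Pressure correction = (1013 − 1033) × 30 = -600 ft.
Pressure altitude = 1100 + (-600) = 500 ft.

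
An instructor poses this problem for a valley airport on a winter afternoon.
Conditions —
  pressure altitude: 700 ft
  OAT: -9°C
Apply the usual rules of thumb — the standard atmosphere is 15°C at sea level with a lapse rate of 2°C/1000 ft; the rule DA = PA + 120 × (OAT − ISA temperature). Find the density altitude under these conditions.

-2012 ft

ISA temperature at 700 ft = 15 − 2 × (700/1000) = 13.6°C.
ISA deviation = -9 − 13.6 = -22.6°C.
Density altitude = 700 + 120 × (-22.6) = 700 + (-2712) = -2012 ft.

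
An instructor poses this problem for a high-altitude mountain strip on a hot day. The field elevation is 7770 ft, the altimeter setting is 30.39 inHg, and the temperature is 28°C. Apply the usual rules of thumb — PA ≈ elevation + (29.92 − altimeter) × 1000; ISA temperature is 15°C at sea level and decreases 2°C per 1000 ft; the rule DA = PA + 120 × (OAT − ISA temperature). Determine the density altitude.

10612 ft

Pressure altitude = 7770 + (29.92 − 30.39) × 1000 = 7770 + (-470) = 7300 ft.
ISA temperature at 7300 ft = 15 − 2 × (7300/1000) = 0.4°C.
ISA deviation = 28 − 0.4 = +27.6°C.
Density altitude = 7300 + 120 × (27.6) = 10612 ft.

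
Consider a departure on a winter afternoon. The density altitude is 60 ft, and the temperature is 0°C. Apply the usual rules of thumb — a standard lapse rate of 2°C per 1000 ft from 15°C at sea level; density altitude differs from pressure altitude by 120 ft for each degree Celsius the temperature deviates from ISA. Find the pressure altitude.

1500 ft

DA = PA + 120 × (OAT − (15 − 2·PA/1000)) = PA + 120·OAT − 1800 + 0.24·PA = 1.24·PA + 120·OAT − 1800.
So 1.24·PA = 60 − 120 × 0 + 1800 = 1860.
PA = 1860 / 1.24 = 1500 ft.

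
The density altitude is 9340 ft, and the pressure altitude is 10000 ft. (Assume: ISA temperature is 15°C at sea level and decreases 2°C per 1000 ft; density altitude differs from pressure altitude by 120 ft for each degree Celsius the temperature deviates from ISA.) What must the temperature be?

Density altitude − pressure altitude = 9340 − 10000 = -660 ft.
At 120 ft/°C that is an ISA deviation of -660/120 = -5.5°C.
ISA temperature at 10000 ft = 15 − 2 × (10000/1000) = -5°C.
OAT = ISA + deviation = -5 + (-5.5) = -10.5°C.

-10.5°C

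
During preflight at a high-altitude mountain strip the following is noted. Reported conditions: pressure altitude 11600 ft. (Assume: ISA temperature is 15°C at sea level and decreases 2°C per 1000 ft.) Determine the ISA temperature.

ISA temperature = 15 − 2 × (11600/1000) = 15 − 23.2 = -8.2°C.

-8.2°C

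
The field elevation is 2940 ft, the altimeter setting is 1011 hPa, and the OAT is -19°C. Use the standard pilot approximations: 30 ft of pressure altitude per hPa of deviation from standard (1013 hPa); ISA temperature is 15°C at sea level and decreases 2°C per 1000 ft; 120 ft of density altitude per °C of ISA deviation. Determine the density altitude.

-360 ft

Pressure altitude = 2940 + (1013 − 1011) × 30 = 2940 + (+60) = 3000 ft.
ISA temperature at 3000 ft = 15 − 2 × (3000/1000) = 9°C.
ISA deviation = -19 − 9 = -28°C.
Density altitude = 3000 + 120 × (-28) = -360 ft.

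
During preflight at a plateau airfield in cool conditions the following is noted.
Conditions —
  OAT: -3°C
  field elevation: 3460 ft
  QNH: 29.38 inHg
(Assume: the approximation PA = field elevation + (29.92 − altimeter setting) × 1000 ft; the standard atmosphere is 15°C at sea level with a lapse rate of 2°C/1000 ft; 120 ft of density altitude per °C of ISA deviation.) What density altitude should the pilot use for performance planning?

2800 ft

Pressure altitude = 3460 + (29.92 − 29.38) × 1000 = 3460 + (+540) = 4000 ft.
ISA temperature at 4000 ft = 15 − 2 × (4000/1000) = 7°C.
ISA deviation = -3 − 7 = -10°C.
Density altitude = 4000 + 120 × (-10) = 2800 ft.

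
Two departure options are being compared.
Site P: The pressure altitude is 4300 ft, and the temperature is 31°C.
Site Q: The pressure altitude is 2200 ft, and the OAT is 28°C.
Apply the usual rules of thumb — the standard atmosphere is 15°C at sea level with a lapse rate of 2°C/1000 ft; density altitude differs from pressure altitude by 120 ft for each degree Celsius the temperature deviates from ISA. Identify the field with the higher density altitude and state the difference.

Site P by 2964 ft

Site P: ISA temp = 6.4°C, deviation +24.6°C, DA = 4300 + 120 × 24.6 = 7252 ft.
Site Q: ISA temp = 10.6°C, deviation +17.4°C, DA = 2200 + 120 × 17.4 = 4288 ft.
Site P is higher by 7252 − 4288 = 2964 ft.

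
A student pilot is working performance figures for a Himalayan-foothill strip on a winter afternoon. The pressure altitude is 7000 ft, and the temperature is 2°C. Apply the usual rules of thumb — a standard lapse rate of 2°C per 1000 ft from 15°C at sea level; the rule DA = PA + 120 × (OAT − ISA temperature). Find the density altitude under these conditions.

7120 ft

ISA temperature at 7000 ft = 15 − 2 × (7000/1000) = 1°C.
ISA deviation = 2 − 1 = +1°C.
Density altitude = 7000 + 120 × (1) = 7000 + (+120) = 7120 ft.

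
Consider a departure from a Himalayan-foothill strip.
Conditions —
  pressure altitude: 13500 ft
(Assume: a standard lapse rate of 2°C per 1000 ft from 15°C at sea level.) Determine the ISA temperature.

-12°C

ISA temperature = 15 − 2 × (13500/1000) = 15 − 27 = -12°C.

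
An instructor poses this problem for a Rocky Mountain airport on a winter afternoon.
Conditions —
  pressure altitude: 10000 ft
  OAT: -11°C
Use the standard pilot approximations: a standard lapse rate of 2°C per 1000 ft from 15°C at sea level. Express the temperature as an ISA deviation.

ISA temperature at 10000 ft = 15 − 2 × (10000/1000) = -5°C.
Deviation = OAT − ISA = -11 − (-5) = -6°C.

ISA-6°C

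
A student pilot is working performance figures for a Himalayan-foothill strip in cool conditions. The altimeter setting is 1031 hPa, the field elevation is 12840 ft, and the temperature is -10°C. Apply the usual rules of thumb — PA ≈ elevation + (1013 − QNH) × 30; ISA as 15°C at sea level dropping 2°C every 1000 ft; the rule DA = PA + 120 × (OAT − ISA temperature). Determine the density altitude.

12252 ft

Pressure altitude = 12840 + (1013 − 1031) × 30 = 12840 + (-540) = 12300 ft.
ISA temperature at 12300 ft = 15 − 2 × (12300/1000) = -9.6°C.
ISA deviation = -10 − (-9.6) = -0.4°C.
Density altitude = 12300 + 120 × (-0.4) = 12252 ft.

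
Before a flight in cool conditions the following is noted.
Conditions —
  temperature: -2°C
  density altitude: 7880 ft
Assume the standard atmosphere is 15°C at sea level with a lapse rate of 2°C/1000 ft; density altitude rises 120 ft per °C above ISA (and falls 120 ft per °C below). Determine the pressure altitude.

8000 ft

DA = PA + 120 × (OAT − (15 − 2·PA/1000)) = PA + 120·OAT − 1800 + 0.24·PA = 1.24·PA + 120·OAT − 1800.
So 1.24·PA = 7880 − 120 × (-2) + 1800 = 9920.
PA = 9920 / 1.24 = 8000 ft.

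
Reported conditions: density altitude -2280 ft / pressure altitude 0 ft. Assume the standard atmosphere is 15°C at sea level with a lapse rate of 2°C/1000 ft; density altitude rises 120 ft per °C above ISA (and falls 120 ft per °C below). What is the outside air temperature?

Density altitude − pressure altitude = -2280 − 0 = -2280 ft.
At 120 ft/°C that is an ISA deviation of -2280/120 = -19°C.
ISA temperature at 0 ft = 15 − 2 × (0/1000) = 15°C.
OAT = ISA + deviation = 15 + (-19) = -4°C.

-4°C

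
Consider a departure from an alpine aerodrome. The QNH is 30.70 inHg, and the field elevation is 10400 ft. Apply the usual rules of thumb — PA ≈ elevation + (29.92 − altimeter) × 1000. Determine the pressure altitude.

9620 ft

Pressure correction = (29.92 − 30.70) × 1000 = -780 ft.
Pressure altitude = 10400 + (-780) = 9620 ft.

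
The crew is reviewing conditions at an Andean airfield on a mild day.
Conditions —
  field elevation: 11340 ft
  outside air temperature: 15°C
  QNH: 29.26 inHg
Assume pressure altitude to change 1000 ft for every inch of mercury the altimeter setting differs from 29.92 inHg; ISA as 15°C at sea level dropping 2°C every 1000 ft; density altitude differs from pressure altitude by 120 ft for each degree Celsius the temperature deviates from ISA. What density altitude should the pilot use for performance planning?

14880 ft

Pressure altitude = 11340 + (29.92 − 29.26) × 1000 = 11340 + (+660) = 12000 ft.
ISA temperature at 12000 ft = 15 − 2 × (12000/1000) = -9°C.
ISA deviation = 15 − (-9) = +24°C.
Density altitude = 12000 + 120 × (24) = 14880 ft.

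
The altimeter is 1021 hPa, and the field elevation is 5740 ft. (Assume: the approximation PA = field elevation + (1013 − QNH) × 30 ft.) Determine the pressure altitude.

Pressure correction = (1013 − 1021) × 30 = -240 ft.
Pressure altitude = 5740 + (-240) = 5500 ft.

5500 ft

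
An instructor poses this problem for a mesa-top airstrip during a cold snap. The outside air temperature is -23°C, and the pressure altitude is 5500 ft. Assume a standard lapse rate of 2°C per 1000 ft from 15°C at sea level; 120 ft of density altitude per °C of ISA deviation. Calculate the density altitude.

ISA temperature at 5500 ft = 15 − 2 × (5500/1000) = 4°C.
ISA deviation = -23 − 4 = -27°C.
Density altitude = 5500 + 120 × (-27) = 5500 + (-3240) = 2260 ft.

2260 ft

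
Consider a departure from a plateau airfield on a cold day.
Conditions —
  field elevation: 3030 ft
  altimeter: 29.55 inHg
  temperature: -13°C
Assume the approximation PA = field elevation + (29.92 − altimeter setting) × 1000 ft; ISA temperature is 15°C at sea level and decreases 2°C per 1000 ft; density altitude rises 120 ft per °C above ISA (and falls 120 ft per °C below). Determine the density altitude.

Pressure altitude = 3030 + (29.92 − 29.55) × 1000 = 3030 + (+370) = 3400 ft.
ISA temperature at 3400 ft = 15 − 2 × (3400/1000) = 8.2°C.
ISA deviation = -13 − 8.2 = -21.2°C.
Density altitude = 3400 + 120 × (-21.2) = 856 ft.

856 ft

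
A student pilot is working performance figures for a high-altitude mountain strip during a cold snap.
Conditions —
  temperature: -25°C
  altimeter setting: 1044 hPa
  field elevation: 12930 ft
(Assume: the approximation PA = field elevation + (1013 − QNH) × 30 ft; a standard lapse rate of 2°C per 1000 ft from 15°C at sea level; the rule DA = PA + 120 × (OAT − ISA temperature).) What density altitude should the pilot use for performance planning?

10080 ft

Pressure altitude = 12930 + (1013 − 1044) × 30 = 12930 + (-930) = 12000 ft.
ISA temperature at 12000 ft = 15 − 2 × (12000/1000) = -9°C.
ISA deviation = -25 − (-9) = -16°C.
Density altitude = 12000 + 120 × (-16) = 10080 ft.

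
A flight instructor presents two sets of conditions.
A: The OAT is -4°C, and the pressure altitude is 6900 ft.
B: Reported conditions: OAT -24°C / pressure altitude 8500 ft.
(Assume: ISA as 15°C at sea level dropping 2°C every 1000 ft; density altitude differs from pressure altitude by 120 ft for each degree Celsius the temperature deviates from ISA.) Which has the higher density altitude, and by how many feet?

A: ISA temp = 1.2°C, deviation -5.2°C, DA = 6900 + 120 × (-5.2) = 6276 ft.
B: ISA temp = -2°C, deviation -22°C, DA = 8500 + 120 × (-22) = 5860 ft.
A is higher by 6276 − 5860 = 416 ft.

A by 416 ft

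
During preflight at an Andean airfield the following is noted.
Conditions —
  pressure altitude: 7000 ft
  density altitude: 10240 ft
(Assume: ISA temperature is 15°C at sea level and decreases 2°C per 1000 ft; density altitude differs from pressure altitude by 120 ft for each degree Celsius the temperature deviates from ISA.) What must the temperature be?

Density altitude − pressure altitude = 10240 − 7000 = +3240 ft.
At 120 ft/°C that is an ISA deviation of 3240/120 = +27°C.
ISA temperature at 7000 ft = 15 − 2 × (7000/1000) = 1°C.
OAT = ISA + deviation = 1 + (+27) = 28°C.

28°C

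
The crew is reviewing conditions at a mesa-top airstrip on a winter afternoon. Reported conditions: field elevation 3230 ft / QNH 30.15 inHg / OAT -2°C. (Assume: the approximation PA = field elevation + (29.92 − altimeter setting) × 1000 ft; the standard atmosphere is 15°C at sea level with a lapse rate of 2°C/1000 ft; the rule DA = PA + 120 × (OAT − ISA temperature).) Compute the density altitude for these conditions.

Pressure altitude = 3230 + (29.92 − 30.15) × 1000 = 3230 + (-230) = 3000 ft.
ISA temperature at 3000 ft = 15 − 2 × (3000/1000) = 9°C.
ISA deviation = -2 − 9 = -11°C.
Density altitude = 3000 + 120 × (-11) = 1680 ft.

1680 ft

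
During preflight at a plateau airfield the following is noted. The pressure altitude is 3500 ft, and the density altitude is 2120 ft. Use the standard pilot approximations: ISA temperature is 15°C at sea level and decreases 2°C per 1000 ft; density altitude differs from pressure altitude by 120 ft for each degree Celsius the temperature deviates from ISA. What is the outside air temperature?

-3.5°C

Density altitude − pressure altitude = 2120 − 3500 = -1380 ft.
At 120 ft/°C that is an ISA deviation of -1380/120 = -11.5°C.
ISA temperature at 3500 ft = 15 − 2 × (3500/1000) = 8°C.
OAT = ISA + deviation = 8 + (-11.5) = -3.5°C.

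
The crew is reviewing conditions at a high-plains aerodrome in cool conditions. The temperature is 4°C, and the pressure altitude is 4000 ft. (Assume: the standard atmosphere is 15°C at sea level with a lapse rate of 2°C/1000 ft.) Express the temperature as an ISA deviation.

ISA temperature at 4000 ft = 15 − 2 × (4000/1000) = 7°C.
Deviation = OAT − ISA = 4 − 7 = -3°C.

ISA-3°C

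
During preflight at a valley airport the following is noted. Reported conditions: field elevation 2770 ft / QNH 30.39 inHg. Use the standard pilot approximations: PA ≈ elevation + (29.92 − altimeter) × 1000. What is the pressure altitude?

2300 ft

Pressure correction = (29.92 − 30.39) × 1000 = -470 ft.
Pressure altitude = 2770 + (-470) = 2300 ft.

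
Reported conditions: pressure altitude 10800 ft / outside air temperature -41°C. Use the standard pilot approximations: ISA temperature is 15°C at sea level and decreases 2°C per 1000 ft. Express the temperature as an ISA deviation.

ISA temperature at 10800 ft = 15 − 2 × (10800/1000) = -6.6°C.
Deviation = OAT − ISA = -41 − (-6.6) = -34.4°C.

ISA-34.4°C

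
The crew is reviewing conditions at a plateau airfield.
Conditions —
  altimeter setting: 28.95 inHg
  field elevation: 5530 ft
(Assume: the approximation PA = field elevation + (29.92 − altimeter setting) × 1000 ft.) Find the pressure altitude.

6500 ft

Pressure correction = (29.92 − 28.95) × 1000 = +970 ft.
Pressure altitude = 5530 + (+970) = 6500 ft.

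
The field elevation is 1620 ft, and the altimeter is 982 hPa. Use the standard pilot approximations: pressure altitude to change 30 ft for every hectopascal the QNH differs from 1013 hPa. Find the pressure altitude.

Pressure correction = (1013 − 982) × 30 = +930 ft.
Pressure altitude = 1620 + (+930) = 2550 ft.

2550 ft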